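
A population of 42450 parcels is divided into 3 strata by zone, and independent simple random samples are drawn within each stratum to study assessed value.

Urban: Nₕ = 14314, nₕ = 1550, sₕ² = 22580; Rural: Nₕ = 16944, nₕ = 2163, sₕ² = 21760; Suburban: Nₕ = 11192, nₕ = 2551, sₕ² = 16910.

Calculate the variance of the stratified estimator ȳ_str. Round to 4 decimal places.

3.2310

Var(ȳ_str) = Σₕ Wₕ²(1 − fₕ)sₕ²/nₕ with Wₕ = Nₕ/N, N = 42450.
Urban: Wₕ = 0.33719670; term = 0.33719670²·(1 − 0.10828559)·22580/1550 = 1.4770142.
Rural: Wₕ = 0.39915194; term = 0.39915194²·(1 − 0.12765581)·21760/2163 = 1.3981918.
Suburban: Wₕ = 0.26365135; term = 0.26365135²·(1 − 0.22793066)·16910/2551 = 0.35575373.
Sum = 3.2309597.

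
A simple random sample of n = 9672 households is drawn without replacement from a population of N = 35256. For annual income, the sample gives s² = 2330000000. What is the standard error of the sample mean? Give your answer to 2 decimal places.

418.11

Under SRS without replacement, Var(ȳ) = (1 − f)·s²/n with f = n/N = 9672/35256 = 0.27433628.
Var(ȳ) = (1 − 0.27433628)·2330000000/9672 = 0.72566372·240901.57 = 174813.53.
SE(ȳ) = √(174813.53) = 418.11.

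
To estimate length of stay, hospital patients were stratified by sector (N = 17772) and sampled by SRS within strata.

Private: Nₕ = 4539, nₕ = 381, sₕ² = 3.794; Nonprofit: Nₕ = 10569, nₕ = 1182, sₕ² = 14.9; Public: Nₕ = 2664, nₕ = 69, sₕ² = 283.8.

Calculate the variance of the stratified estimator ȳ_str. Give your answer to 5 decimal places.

0.09458

Var(ȳ_str) = Σₕ Wₕ²(1 − fₕ)sₕ²/nₕ with Wₕ = Nₕ/N, N = 17772.
Private: Wₕ = 0.25540176; term = 0.25540176²·(1 − 0.08393919)·3.794/381 = 5.950376 × 10^-4.
Nonprofit: Wₕ = 0.59469953; term = 0.59469953²·(1 − 0.11183650)·14.9/1182 = 0.0039596509.
Public: Wₕ = 0.14989872; term = 0.14989872²·(1 − 0.02590090)·283.8/69 = 0.090024823.
Sum = 0.094579512.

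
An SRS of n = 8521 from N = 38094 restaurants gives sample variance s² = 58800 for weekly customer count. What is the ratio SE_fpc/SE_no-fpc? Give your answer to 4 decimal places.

f = n/N = 8521/38094 = 0.22368352.
SE_no-fpc = √(s²/n) = 2.626899; SE_fpc = √((1−f)s²/n) = 2.3145298.
Ratio = √(1−f) = 0.88108824.

0.8811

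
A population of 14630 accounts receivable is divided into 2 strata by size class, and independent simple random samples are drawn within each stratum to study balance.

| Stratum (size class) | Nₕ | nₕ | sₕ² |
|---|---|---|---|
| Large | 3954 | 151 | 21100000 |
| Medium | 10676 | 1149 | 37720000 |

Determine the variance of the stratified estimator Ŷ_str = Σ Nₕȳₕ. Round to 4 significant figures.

Var(Ŷ_str) = Σₕ Nₕ²(1 − fₕ)sₕ²/nₕ.
Large: 3954²·(1 − 151/3954)·21100000/151 = 2.1012054 × 10^12.
Medium: 10676²·(1 − 1149/10676)·37720000/1149 = 3.3389997 × 10^12.
Sum = 5.4402051 × 10^12.

5.440 × 10^12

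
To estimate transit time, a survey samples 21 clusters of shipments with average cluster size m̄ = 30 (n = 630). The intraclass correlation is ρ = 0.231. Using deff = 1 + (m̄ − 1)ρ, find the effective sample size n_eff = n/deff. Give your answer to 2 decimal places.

81.83

deff = 1 + (30 − 1)·0.231 = 1 + 6.699 = 7.699.
n_eff = 630 / 7.699 = 81.83.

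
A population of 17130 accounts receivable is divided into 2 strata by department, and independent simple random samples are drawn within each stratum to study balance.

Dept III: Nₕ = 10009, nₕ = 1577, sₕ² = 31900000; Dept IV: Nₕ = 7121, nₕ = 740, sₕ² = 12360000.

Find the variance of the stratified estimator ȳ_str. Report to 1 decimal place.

Var(ȳ_str) = Σₕ Wₕ²(1 − fₕ)sₕ²/nₕ with Wₕ = Nₕ/N, N = 17130.
Dept III: Wₕ = 0.58429656; term = 0.58429656²·(1 − 0.15755820)·31900000/1577 = 5817.8906.
Dept IV: Wₕ = 0.41570344; term = 0.41570344²·(1 − 0.10391799)·12360000/740 = 2586.4361.
Sum = 8404.3267.

8404.3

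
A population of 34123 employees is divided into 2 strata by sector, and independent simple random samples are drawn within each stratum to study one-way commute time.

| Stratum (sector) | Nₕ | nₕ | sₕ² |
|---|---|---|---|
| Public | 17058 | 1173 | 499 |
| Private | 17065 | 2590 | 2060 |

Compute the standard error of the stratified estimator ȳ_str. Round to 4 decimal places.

Var(ȳ_str) = Σₕ Wₕ²(1 − fₕ)sₕ²/nₕ with Wₕ = Nₕ/N, N = 34123.
Public: Wₕ = 0.49989743; term = 0.49989743²·(1 − 0.06876539)·499/1173 = 0.098997323.
Private: Wₕ = 0.50010257; term = 0.50010257²·(1 − 0.15177263)·2060/2590 = 0.16873218.
Sum = 0.2677295.
SE = √(0.2677295) = 0.5174.

0.5174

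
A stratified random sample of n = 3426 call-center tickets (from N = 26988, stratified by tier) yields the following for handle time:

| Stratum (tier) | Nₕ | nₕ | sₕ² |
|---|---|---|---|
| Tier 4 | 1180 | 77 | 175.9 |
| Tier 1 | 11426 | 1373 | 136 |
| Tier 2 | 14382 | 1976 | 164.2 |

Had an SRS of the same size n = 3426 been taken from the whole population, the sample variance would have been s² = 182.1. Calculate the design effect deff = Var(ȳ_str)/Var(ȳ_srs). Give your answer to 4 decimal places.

Var(ȳ_str) = Σ Wₕ²(1−fₕ)sₕ²/nₕ with Wₕ = Nₕ/26988:
  Tier 4: (1180/26988)²·(1−77/1180)·175.9/77 = 0.0040821714
  Tier 1: (11426/26988)²·(1−1373/11426)·136/1373 = 0.015621289
  Tier 2: (14382/26988)²·(1−1976/14382)·164.2/1976 = 0.020356161
  → Var(ȳ_str) = 0.040059621.
Var(ȳ_srs) = (1 − 3426/26988)·182.1/3426 = 0.046404921.
deff = 0.040059621 / 0.046404921 = 0.8633.

0.8633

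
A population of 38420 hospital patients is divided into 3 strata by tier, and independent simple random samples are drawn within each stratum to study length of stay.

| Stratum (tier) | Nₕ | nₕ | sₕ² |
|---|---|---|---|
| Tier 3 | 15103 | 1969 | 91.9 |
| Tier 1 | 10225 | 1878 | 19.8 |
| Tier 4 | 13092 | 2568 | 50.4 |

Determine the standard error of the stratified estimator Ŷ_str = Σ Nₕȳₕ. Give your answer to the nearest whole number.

Var(Ŷ_str) = Σₕ Nₕ²(1 − fₕ)sₕ²/nₕ.
Tier 3: 15103²·(1 − 1969/15103)·91.9/1969 = 9.258274 × 10^6.
Tier 1: 10225²·(1 − 1878/10225)·19.8/1878 = 899835.93.
Tier 4: 13092²·(1 − 2568/13092)·50.4/2568 = 2.7040975 × 10^6.
Sum = 1.2862207 × 10^7.
SE = √(1.2862207 × 10^7) = 3586.

3586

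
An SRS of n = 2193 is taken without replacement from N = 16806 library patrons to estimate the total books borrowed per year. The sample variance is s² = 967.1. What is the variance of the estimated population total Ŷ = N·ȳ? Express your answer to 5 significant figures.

Var(Ŷ) = N²·Var(ȳ) = N²·(1 − n/N)·s²/n.
f = 2193/16806 = 0.13048911; Var(ȳ) = 0.86951089·967.1/2193 = 0.38344915.
Var(Ŷ) = 16806² · 0.38344915 = 1.0830201 × 10^8.

1.0830 × 10^8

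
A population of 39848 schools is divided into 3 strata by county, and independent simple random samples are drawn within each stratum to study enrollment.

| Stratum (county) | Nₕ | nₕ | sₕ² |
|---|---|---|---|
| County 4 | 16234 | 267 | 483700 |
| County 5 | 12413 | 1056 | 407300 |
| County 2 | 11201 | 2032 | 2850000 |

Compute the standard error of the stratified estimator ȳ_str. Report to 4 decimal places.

Var(ȳ_str) = Σₕ Wₕ²(1 − fₕ)sₕ²/nₕ with Wₕ = Nₕ/N, N = 39848.
County 4: Wₕ = 0.40739811; term = 0.40739811²·(1 − 0.01644696)·483700/267 = 295.73358.
County 5: Wₕ = 0.31150873; term = 0.31150873²·(1 − 0.08507210)·407300/1056 = 34.243474.
County 2: Wₕ = 0.28109315; term = 0.28109315²·(1 − 0.18141237)·2850000/2032 = 90.716622.
Sum = 420.69368.
SE = √(420.69368) = 20.5108.

20.5108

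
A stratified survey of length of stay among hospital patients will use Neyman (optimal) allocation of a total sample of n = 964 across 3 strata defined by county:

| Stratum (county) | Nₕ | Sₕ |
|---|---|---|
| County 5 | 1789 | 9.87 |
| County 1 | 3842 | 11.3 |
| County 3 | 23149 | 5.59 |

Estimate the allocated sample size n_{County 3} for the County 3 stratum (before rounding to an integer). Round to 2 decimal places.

654.91

Neyman allocation: nₕ = n·NₕSₕ / Σⱼ NⱼSⱼ.
Σ NⱼSⱼ = 1789·9.87 + 3842·11.3 + 23149·5.59 = 190474.94.
n_{County 3} = 964·23149·5.59 / 190474.94 = 654.91.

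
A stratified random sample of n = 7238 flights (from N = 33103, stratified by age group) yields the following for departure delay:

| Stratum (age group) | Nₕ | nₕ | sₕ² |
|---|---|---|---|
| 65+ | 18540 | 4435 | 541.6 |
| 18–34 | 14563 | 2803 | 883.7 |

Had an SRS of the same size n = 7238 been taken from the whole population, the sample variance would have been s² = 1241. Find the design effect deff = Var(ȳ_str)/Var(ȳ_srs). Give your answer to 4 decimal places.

Var(ȳ_str) = Σ Wₕ²(1−fₕ)sₕ²/nₕ with Wₕ = Nₕ/33103:
  65+: (18540/33103)²·(1−4435/18540)·541.6/4435 = 0.029142925
  18–34: (14563/33103)²·(1−2803/14563)·883.7/2803 = 0.049272571
  → Var(ȳ_str) = 0.078415496.
Var(ȳ_srs) = (1 − 7238/33103)·1241/7238 = 0.13396715.
deff = 0.078415496 / 0.13396715 = 0.5853.

0.5853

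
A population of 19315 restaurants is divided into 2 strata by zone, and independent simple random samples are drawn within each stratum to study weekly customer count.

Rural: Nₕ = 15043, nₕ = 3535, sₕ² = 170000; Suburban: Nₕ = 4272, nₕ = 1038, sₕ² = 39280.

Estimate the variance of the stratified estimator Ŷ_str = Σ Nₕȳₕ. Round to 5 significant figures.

8.8480 × 10^9

Var(Ŷ_str) = Σₕ Nₕ²(1 − fₕ)sₕ²/nₕ.
Rural: 15043²·(1 − 3535/15043)·170000/3535 = 8.3251834 × 10^9.
Suburban: 4272²·(1 − 1038/4272)·39280/1038 = 5.228118 × 10^8.
Sum = 8.8479952 × 10^9.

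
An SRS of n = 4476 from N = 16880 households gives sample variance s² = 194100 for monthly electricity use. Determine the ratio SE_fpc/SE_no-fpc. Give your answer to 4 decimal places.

0.8572

f = n/N = 4476/16880 = 0.26516588.
SE_no-fpc = √(s²/n) = 6.5851812; SE_fpc = √((1−f)s²/n) = 5.6449797.
Ratio = √(1−f) = 0.85722466.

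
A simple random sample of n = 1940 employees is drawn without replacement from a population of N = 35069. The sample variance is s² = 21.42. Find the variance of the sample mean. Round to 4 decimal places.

Under SRS without replacement, Var(ȳ) = (1 − f)·s²/n with f = n/N = 1940/35069 = 0.05531951.
Var(ȳ) = (1 − 0.05531951)·21.42/1940 = 0.94468049·0.011041237 = 0.010430441.

0.0104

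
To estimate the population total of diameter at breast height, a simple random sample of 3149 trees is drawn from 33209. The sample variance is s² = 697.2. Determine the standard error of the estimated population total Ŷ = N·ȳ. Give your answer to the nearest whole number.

Var(Ŷ) = N²·Var(ȳ) = N²·(1 − n/N)·s²/n.
f = 3149/33209 = 0.09482369; Var(ȳ) = 0.90517631·697.2/3149 = 0.20040931.
Var(Ŷ) = 33209² · 0.20040931 = 2.2101894 × 10^8.
SE(Ŷ) = √(2.2101894 × 10^8) = 14867.

14867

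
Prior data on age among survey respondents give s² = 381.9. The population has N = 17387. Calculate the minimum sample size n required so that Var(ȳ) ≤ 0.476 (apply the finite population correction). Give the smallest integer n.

Without fpc, n₀ = s²/D = 381.9/0.476 = 802.3109.
With fpc, (1 − n/N)·s²/n ≤ D requires n ≥ n₀/(1 + n₀/N) = 802.3109/(1 + 802.3109/17387) = 766.9218.
Rounding up, n = 767.

767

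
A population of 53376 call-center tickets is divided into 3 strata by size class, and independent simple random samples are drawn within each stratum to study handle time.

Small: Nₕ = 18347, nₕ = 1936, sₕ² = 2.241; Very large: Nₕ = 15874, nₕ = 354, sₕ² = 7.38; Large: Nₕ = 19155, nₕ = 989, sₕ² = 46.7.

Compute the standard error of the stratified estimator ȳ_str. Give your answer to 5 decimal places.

0.08771

Var(ȳ_str) = Σₕ Wₕ²(1 − fₕ)sₕ²/nₕ with Wₕ = Nₕ/N, N = 53376.
Small: Wₕ = 0.34373126; term = 0.34373126²·(1 − 0.10552134)·2.241/1936 = 1.2233326 × 10^-4.
Very large: Wₕ = 0.29739958; term = 0.29739958²·(1 − 0.02230062)·7.38/354 = 0.0018027651.
Large: Wₕ = 0.35886915; term = 0.35886915²·(1 − 0.05163143)·46.7/989 = 0.0057672663.
Sum = 0.0076923647.
SE = √(0.0076923647) = 0.08771.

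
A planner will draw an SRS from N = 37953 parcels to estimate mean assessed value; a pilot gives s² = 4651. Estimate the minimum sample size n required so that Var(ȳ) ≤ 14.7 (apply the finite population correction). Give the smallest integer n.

Without fpc, n₀ = s²/D = 4651/14.7 = 316.3946.
With fpc, (1 − n/N)·s²/n ≤ D requires n ≥ n₀/(1 + n₀/N) = 316.3946/(1 + 316.3946/37953) = 313.7788.
Rounding up, n = 314.

314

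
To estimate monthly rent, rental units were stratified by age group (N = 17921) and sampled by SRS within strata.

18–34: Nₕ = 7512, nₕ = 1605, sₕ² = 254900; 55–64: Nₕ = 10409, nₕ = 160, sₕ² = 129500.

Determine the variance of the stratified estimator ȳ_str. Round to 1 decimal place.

290.8

Var(ȳ_str) = Σₕ Wₕ²(1 − fₕ)sₕ²/nₕ with Wₕ = Nₕ/N, N = 17921.
18–34: Wₕ = 0.41917304; term = 0.41917304²·(1 − 0.21365815)·254900/1605 = 21.942842.
55–64: Wₕ = 0.58082696; term = 0.58082696²·(1 − 0.01537131)·129500/160 = 268.85357.
Sum = 290.79641.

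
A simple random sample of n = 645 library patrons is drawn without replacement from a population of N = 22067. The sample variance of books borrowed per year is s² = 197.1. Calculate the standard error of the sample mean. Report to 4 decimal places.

0.5447

Under SRS without replacement, Var(ȳ) = (1 − f)·s²/n with f = n/N = 645/22067 = 0.02922917.
Var(ȳ) = (1 − 0.02922917)·197.1/645 = 0.97077083·0.3055814 = 0.29664951.
SE(ȳ) = √(0.29664951) = 0.5447.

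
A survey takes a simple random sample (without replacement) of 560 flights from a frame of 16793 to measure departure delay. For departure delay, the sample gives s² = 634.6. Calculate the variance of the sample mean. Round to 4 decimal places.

Under SRS without replacement, Var(ȳ) = (1 − f)·s²/n with f = n/N = 560/16793 = 0.03334723.
Var(ȳ) = (1 − 0.03334723)·634.6/560 = 0.96665277·1.1332143 = 1.0954247.

1.0954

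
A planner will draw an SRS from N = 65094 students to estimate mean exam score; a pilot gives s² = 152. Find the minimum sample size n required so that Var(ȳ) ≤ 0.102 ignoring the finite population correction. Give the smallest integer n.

Without fpc, n₀ = s²/D = 152/0.102 = 1490.1961.
Rounding up, n = 1491.

1491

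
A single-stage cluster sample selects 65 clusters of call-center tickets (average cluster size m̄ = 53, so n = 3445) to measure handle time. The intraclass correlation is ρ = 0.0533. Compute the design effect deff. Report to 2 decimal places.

3.77

deff = 1 + (53 − 1)·0.0533 = 1 + 2.7716 = 3.7716.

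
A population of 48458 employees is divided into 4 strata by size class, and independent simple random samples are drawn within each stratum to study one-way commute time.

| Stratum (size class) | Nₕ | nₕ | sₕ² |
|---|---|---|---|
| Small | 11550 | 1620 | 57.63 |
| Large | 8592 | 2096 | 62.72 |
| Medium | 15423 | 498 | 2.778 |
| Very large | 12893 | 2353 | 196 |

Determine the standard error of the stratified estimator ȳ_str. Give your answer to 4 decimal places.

Var(ȳ_str) = Σₕ Wₕ²(1 − fₕ)sₕ²/nₕ with Wₕ = Nₕ/N, N = 48458.
Small: Wₕ = 0.23835074; term = 0.23835074²·(1 − 0.14025974)·57.63/1620 = 0.0017375362.
Large: Wₕ = 0.17730818; term = 0.17730818²·(1 − 0.24394786)·62.72/2096 = 7.1125296 × 10^-4.
Medium: Wₕ = 0.31827562; term = 0.31827562²·(1 − 0.03228944)·2.778/498 = 5.4683352 × 10^-4.
Very large: Wₕ = 0.26606546; term = 0.26606546²·(1 − 0.18250213)·196/2353 = 0.004820563.
Sum = 0.0078161857.
SE = √(0.0078161857) = 0.0884.

0.0884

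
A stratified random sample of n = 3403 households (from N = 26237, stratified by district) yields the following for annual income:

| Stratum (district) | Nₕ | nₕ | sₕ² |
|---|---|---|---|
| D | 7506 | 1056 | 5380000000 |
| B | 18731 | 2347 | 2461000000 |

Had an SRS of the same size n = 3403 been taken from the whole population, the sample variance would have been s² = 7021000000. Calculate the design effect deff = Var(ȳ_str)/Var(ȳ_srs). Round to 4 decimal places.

0.4599

Var(ȳ_str) = Σ Wₕ²(1−fₕ)sₕ²/nₕ with Wₕ = Nₕ/26237:
  D: (7506/26237)²·(1−1056/7506)·5380000000/1056 = 358309.47
  B: (18731/26237)²·(1−2347/18731)·2461000000/2347 = 467467.13
  → Var(ȳ_str) = 825776.6.
Var(ȳ_srs) = (1 − 3403/26237)·7021000000/3403 = 1.7955804 × 10^6.
deff = 825776.6 / (1.7955804 × 10^6) = 0.4599.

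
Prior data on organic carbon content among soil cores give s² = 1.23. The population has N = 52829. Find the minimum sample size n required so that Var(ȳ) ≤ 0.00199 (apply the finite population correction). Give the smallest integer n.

Without fpc, n₀ = s²/D = 1.23/0.00199 = 618.0905.
With fpc, (1 − n/N)·s²/n ≤ D requires n ≥ n₀/(1 + n₀/N) = 618.0905/(1 + 618.0905/52829) = 610.9426.
Rounding up, n = 611.

611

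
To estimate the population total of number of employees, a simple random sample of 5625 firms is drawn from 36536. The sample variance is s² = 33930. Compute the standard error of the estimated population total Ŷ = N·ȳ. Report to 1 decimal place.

Var(Ŷ) = N²·Var(ȳ) = N²·(1 − n/N)·s²/n.
f = 5625/36536 = 0.15395774; Var(ȳ) = 0.84604226·33930/5625 = 5.1033269.
Var(Ŷ) = 36536² · 5.1033269 = 6.8123254 × 10^9.
SE(Ŷ) = √(6.8123254 × 10^9) = 82536.8.

82536.8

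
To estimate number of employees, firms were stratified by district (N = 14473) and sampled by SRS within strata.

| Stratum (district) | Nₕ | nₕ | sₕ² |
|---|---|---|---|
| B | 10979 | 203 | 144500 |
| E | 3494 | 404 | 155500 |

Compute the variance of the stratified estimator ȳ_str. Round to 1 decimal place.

Var(ȳ_str) = Σₕ Wₕ²(1 − fₕ)sₕ²/nₕ with Wₕ = Nₕ/N, N = 14473.
B: Wₕ = 0.75858495; term = 0.75858495²·(1 − 0.01848984)·144500/203 = 402.04536.
E: Wₕ = 0.24141505; term = 0.24141505²·(1 − 0.11562679)·155500/404 = 19.838703.
Sum = 421.88406.

421.9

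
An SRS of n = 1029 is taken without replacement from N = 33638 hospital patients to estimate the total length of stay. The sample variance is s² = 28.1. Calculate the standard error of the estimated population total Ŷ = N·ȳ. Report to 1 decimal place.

5473.0

Var(Ŷ) = N²·Var(ȳ) = N²·(1 − n/N)·s²/n.
f = 1029/33638 = 0.03059040; Var(ȳ) = 0.96940960·28.1/1029 = 0.026472701.
Var(Ŷ) = 33638² · 0.026472701 = 2.9954259 × 10^7.
SE(Ŷ) = √(2.9954259 × 10^7) = 5473.0.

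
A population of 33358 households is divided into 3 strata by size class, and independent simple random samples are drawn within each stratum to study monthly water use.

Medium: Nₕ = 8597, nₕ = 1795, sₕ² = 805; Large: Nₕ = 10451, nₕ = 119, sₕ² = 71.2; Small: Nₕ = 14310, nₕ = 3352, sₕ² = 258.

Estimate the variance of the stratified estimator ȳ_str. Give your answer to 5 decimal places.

Var(ȳ_str) = Σₕ Wₕ²(1 − fₕ)sₕ²/nₕ with Wₕ = Nₕ/N, N = 33358.
Medium: Wₕ = 0.25771929; term = 0.25771929²·(1 − 0.20879377)·805/1795 = 0.023567579.
Large: Wₕ = 0.31329816; term = 0.31329816²·(1 − 0.01138647)·71.2/119 = 0.058059764.
Small: Wₕ = 0.42898255; term = 0.42898255²·(1 − 0.23424179)·258/3352 = 0.010846425.
Sum = 0.092473768.

0.09247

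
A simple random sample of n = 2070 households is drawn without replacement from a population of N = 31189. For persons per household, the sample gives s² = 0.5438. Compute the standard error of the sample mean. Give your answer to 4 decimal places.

0.0157

Under SRS without replacement, Var(ȳ) = (1 − f)·s²/n with f = n/N = 2070/31189 = 0.06636955.
Var(ȳ) = (1 − 0.06636955)·0.5438/2070 = 0.93363045·2.6270531 × 10^-4 = 2.4526968 × 10^-4.
SE(ȳ) = √(2.4526968 × 10^-4) = 0.0157.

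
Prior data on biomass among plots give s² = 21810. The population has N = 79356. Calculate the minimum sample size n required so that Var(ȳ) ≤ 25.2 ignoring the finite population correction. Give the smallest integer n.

Without fpc, n₀ = s²/D = 21810/25.2 = 865.4762.
Rounding up, n = 866.

866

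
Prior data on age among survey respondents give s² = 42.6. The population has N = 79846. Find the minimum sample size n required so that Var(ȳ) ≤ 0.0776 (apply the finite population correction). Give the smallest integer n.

Without fpc, n₀ = s²/D = 42.6/0.0776 = 548.9691.
With fpc, (1 − n/N)·s²/n ≤ D requires n ≥ n₀/(1 + n₀/N) = 548.9691/(1 + 548.9691/79846) = 545.2205.
Rounding up, n = 546.

546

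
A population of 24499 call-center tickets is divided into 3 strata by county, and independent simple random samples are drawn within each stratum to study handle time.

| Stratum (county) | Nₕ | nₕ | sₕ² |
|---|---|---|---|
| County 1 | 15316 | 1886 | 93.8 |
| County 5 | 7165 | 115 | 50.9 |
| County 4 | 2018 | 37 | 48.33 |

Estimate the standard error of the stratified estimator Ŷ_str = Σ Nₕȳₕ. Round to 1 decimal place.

Var(Ŷ_str) = Σₕ Nₕ²(1 − fₕ)sₕ²/nₕ.
County 1: 15316²·(1 − 1886/15316)·93.8/1886 = 1.0230162 × 10^7.
County 5: 7165²·(1 − 115/7165)·50.9/115 = 2.2357604 × 10^7.
County 4: 2018²·(1 − 37/2018)·48.33/37 = 5.2218057 × 10^6.
Sum = 3.7809572 × 10^7.
SE = √(3.7809572 × 10^7) = 6148.9.

6148.9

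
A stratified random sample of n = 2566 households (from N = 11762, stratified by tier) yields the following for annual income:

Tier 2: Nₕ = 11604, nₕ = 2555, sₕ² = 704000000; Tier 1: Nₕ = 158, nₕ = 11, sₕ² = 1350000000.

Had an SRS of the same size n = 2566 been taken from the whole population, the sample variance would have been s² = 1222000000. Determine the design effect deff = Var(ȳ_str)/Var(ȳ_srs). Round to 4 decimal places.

Var(ȳ_str) = Σ Wₕ²(1−fₕ)sₕ²/nₕ with Wₕ = Nₕ/11762:
  Tier 2: (11604/11762)²·(1−2555/11604)·704000000/2555 = 209135.48
  Tier 1: (158/11762)²·(1−11/158)·1350000000/11 = 20604.077
  → Var(ȳ_str) = 229739.56.
Var(ȳ_srs) = (1 − 2566/11762)·1222000000/2566 = 372333.7.
deff = 229739.56 / 372333.7 = 0.6170.

0.6170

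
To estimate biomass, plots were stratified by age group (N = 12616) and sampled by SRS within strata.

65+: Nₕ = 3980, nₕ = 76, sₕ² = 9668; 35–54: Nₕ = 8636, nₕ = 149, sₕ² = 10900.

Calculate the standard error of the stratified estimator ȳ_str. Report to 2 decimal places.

Var(ȳ_str) = Σₕ Wₕ²(1 − fₕ)sₕ²/nₕ with Wₕ = Nₕ/N, N = 12616.
65+: Wₕ = 0.31547242; term = 0.31547242²·(1 − 0.01909548)·9668/76 = 12.418598.
35–54: Wₕ = 0.68452758; term = 0.68452758²·(1 − 0.01725336)·10900/149 = 33.687106.
Sum = 46.105704.
SE = √(46.105704) = 6.79.

6.79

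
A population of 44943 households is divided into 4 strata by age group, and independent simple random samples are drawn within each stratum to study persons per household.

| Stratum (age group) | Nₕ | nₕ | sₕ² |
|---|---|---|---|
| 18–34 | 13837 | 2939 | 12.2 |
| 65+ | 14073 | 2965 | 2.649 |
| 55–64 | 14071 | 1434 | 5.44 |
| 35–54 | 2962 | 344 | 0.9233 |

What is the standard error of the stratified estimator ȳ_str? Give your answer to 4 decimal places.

Var(ȳ_str) = Σₕ Wₕ²(1 − fₕ)sₕ²/nₕ with Wₕ = Nₕ/N, N = 44943.
18–34: Wₕ = 0.30787887; term = 0.30787887²·(1 − 0.21240153)·12.2/2939 = 3.0990235 × 10^-4.
65+: Wₕ = 0.31312996; term = 0.31312996²·(1 − 0.21068713)·2.649/2965 = 6.9144191 × 10^-5.
55–64: Wₕ = 0.31308546; term = 0.31308546²·(1 − 0.10191173)·5.44/1434 = 3.339601 × 10^-4.
35–54: Wₕ = 0.06590570; term = 0.06590570²·(1 − 0.11613774)·0.9233/344 = 1.0304216 × 10^-5.
Sum = 7.2331086 × 10^-4.
SE = √(7.2331086 × 10^-4) = 0.0269.

0.0269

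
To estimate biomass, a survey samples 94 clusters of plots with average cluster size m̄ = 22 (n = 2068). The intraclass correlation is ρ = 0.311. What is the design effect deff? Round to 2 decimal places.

7.53

deff = 1 + (22 − 1)·0.311 = 1 + 6.531 = 7.531.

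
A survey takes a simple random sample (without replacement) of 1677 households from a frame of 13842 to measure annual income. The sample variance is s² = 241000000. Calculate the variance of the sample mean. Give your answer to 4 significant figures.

Under SRS without replacement, Var(ȳ) = (1 − f)·s²/n with f = n/N = 1677/13842 = 0.12115301.
Var(ȳ) = (1 − 0.12115301)·241000000/1677 = 0.87884699·143709 = 126298.23.

126300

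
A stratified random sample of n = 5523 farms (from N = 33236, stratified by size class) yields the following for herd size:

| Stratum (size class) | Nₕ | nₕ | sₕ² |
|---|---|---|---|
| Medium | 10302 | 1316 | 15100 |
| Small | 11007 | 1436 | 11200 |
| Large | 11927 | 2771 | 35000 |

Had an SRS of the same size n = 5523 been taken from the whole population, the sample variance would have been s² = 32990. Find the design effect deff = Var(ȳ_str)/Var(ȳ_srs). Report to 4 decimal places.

0.5931

Var(ȳ_str) = Σ Wₕ²(1−fₕ)sₕ²/nₕ with Wₕ = Nₕ/33236:
  Medium: (10302/33236)²·(1−1316/10302)·15100/1316 = 0.9615935
  Small: (11007/33236)²·(1−1436/11007)·11200/1436 = 0.74382773
  Large: (11927/33236)²·(1−2771/11927)·35000/2771 = 1.2486796
  → Var(ȳ_str) = 2.9541008.
Var(ȳ_srs) = (1 − 5523/33236)·32990/5523 = 4.9806046.
deff = 2.9541008 / 4.9806046 = 0.5931.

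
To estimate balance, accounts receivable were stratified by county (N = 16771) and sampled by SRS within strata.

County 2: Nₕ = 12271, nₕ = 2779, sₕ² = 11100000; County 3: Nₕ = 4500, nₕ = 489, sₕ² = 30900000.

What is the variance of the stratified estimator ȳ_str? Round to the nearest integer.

5709

Var(ȳ_str) = Σₕ Wₕ²(1 − fₕ)sₕ²/nₕ with Wₕ = Nₕ/N, N = 16771.
County 2: Wₕ = 0.73167969; term = 0.73167969²·(1 − 0.22646891)·11100000/2779 = 1654.0712.
County 3: Wₕ = 0.26832031; term = 0.26832031²·(1 − 0.10866667)·30900000/489 = 4055.0562.
Sum = 5709.1274.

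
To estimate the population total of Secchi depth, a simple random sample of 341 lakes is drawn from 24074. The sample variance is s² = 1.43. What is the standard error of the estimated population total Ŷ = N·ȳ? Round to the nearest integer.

1548

Var(Ŷ) = N²·Var(ȳ) = N²·(1 − n/N)·s²/n.
f = 341/24074 = 0.01416466; Var(ȳ) = 0.98583534·1.43/341 = 0.0041341482.
Var(Ŷ) = 24074² · 0.0041341482 = 2.3959765 × 10^6.
SE(Ŷ) = √(2.3959765 × 10^6) = 1548.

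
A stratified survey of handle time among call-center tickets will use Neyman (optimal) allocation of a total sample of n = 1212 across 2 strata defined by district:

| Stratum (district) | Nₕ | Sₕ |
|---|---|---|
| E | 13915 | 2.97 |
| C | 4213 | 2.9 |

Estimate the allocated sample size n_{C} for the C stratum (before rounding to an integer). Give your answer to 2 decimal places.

Neyman allocation: nₕ = n·NₕSₕ / Σⱼ NⱼSⱼ.
Σ NⱼSⱼ = 13915·2.97 + 4213·2.9 = 53545.25.
n_{C} = 1212·4213·2.9 / 53545.25 = 276.55.

276.55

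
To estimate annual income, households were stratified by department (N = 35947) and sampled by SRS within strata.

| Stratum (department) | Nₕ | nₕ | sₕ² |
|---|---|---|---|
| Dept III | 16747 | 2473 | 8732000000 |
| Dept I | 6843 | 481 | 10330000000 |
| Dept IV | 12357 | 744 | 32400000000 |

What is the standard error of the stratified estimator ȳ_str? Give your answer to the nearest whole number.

2493

Var(ȳ_str) = Σₕ Wₕ²(1 − fₕ)sₕ²/nₕ with Wₕ = Nₕ/N, N = 35947.
Dept III: Wₕ = 0.46588032; term = 0.46588032²·(1 − 0.14766824)·8732000000/2473 = 653201.27.
Dept I: Wₕ = 0.19036359; term = 0.19036359²·(1 − 0.07029081)·10330000000/481 = 723552.66.
Dept IV: Wₕ = 0.34375609; term = 0.34375609²·(1 − 0.06020879)·32400000000/744 = 4.8361999 × 10^6.
Sum = 6.2129538 × 10^6.
SE = √(6.2129538 × 10^6) = 2493.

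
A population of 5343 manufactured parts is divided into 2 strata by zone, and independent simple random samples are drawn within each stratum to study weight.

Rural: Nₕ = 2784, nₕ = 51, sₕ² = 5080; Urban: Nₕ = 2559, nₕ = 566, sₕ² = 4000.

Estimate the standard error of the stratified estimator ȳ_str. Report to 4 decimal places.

Var(ȳ_str) = Σₕ Wₕ²(1 − fₕ)sₕ²/nₕ with Wₕ = Nₕ/N, N = 5343.
Rural: Wₕ = 0.52105559; term = 0.52105559²·(1 − 0.01831897)·5080/51 = 26.548015.
Urban: Wₕ = 0.47894441; term = 0.47894441²·(1 − 0.22118015)·4000/566 = 1.2625564.
Sum = 27.810571.
SE = √(27.810571) = 5.2736.

5.2736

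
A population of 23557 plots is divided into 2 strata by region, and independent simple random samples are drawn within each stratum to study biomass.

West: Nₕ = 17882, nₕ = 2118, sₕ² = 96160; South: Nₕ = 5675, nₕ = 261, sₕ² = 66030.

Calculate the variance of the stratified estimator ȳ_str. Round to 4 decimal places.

37.0697

Var(ȳ_str) = Σₕ Wₕ²(1 − fₕ)sₕ²/nₕ with Wₕ = Nₕ/N, N = 23557.
West: Wₕ = 0.75909496; term = 0.75909496²·(1 − 0.11844313)·96160/2118 = 23.062748.
South: Wₕ = 0.24090504; term = 0.24090504²·(1 − 0.04599119)·66030/261 = 14.006994.
Sum = 37.069742.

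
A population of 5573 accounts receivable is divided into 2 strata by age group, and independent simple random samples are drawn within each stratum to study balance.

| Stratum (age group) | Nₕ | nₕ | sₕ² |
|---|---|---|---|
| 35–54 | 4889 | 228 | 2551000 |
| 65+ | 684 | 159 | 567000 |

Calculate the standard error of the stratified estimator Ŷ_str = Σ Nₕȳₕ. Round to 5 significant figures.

Var(Ŷ_str) = Σₕ Nₕ²(1 − fₕ)sₕ²/nₕ.
35–54: 4889²·(1 − 228/4889)·2551000/228 = 2.5496159 × 10^11.
65+: 684²·(1 − 159/684)·567000/159 = 1.2805642 × 10^9.
Sum = 2.5624215 × 10^11.
SE = √(2.5624215 × 10^11) = 506200.

506200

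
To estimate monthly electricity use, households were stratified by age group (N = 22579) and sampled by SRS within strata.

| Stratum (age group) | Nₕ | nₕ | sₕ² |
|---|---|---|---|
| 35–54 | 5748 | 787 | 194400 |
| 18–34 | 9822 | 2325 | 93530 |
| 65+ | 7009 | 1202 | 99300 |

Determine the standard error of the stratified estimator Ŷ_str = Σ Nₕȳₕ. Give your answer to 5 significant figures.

Var(Ŷ_str) = Σₕ Nₕ²(1 − fₕ)sₕ²/nₕ.
35–54: 5748²·(1 − 787/5748)·194400/787 = 7.0438081 × 10^9.
18–34: 9822²·(1 − 2325/9822)·93530/2325 = 2.9622071 × 10^9.
65+: 7009²·(1 − 1202/7009)·99300/1202 = 3.3624255 × 10^9.
Sum = 1.3368441 × 10^10.
SE = √(1.3368441 × 10^10) = 115620.

115620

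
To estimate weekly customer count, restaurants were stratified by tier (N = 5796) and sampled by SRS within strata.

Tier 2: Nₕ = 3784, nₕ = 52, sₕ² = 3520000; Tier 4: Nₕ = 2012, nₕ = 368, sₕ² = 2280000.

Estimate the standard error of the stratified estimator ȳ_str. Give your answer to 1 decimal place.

170.5

Var(ȳ_str) = Σₕ Wₕ²(1 − fₕ)sₕ²/nₕ with Wₕ = Nₕ/N, N = 5796.
Tier 2: Wₕ = 0.65286404; term = 0.65286404²·(1 − 0.01374207)·3520000/52 = 28456.097.
Tier 4: Wₕ = 0.34713596; term = 0.34713596²·(1 − 0.18290258)·2280000/368 = 610.04246.
Sum = 29066.139.
SE = √(29066.139) = 170.5.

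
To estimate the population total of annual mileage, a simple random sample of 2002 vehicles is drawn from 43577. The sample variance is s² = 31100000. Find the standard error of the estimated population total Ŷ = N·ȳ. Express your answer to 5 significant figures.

5.3051 × 10^6

Var(Ŷ) = N²·Var(ȳ) = N²·(1 − n/N)·s²/n.
f = 2002/43577 = 0.04594167; Var(ȳ) = 0.95405833·31100000/2002 = 14820.786.
Var(Ŷ) = 43577² · 14820.786 = 2.8144005 × 10^13.
SE(Ŷ) = √(2.8144005 × 10^13) = 5.3051 × 10^6.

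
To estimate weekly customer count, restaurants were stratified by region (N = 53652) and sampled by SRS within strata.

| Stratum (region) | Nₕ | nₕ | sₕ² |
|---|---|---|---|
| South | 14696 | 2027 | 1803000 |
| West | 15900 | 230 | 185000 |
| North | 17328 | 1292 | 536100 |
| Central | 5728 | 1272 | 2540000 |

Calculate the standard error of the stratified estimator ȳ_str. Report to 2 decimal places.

13.60

Var(ȳ_str) = Σₕ Wₕ²(1 − fₕ)sₕ²/nₕ with Wₕ = Nₕ/N, N = 53652.
South: Wₕ = 0.27391337; term = 0.27391337²·(1 − 0.13792869)·1803000/2027 = 57.532285.
West: Wₕ = 0.29635428; term = 0.29635428²·(1 − 0.01446541)·185000/230 = 69.620667.
North: Wₕ = 0.32297025; term = 0.32297025²·(1 − 0.07456140)·536100/1292 = 40.054927.
Central: Wₕ = 0.10676210; term = 0.10676210²·(1 − 0.22206704)·2540000/1272 = 17.706102.
Sum = 184.91398.
SE = √(184.91398) = 13.60.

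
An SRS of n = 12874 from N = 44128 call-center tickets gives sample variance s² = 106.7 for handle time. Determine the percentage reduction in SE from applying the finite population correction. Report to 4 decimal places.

f = n/N = 12874/44128 = 0.29174220.
SE_no-fpc = √(s²/n) = 0.091038576; SE_fpc = √((1−f)s²/n) = 0.076616294.
Ratio = √(1−f) = 0.84158053. Reduction = 100·(1 − 0.84158053) = 15.8419%.

15.8419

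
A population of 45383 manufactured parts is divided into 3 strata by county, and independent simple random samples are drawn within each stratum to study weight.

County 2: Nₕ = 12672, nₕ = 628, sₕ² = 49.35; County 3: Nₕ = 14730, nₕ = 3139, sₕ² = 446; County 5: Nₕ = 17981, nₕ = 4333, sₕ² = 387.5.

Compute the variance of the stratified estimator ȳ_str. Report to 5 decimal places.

0.02826

Var(ȳ_str) = Σₕ Wₕ²(1 − fₕ)sₕ²/nₕ with Wₕ = Nₕ/N, N = 45383.
County 2: Wₕ = 0.27922350; term = 0.27922350²·(1 − 0.04955808)·49.35/628 = 0.0058231372.
County 3: Wₕ = 0.32457087; term = 0.32457087²·(1 − 0.21310251)·446/3139 = 0.011778251.
County 5: Wₕ = 0.39620563; term = 0.39620563²·(1 − 0.24097659)·387.5/4333 = 0.010655638.
Sum = 0.028257026.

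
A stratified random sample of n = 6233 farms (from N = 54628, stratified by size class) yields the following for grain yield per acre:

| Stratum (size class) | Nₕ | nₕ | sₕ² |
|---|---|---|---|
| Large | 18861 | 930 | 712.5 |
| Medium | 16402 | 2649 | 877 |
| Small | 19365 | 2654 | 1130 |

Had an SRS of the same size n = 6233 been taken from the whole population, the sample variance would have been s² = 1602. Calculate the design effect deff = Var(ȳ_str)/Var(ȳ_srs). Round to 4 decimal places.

0.6940

Var(ȳ_str) = Σ Wₕ²(1−fₕ)sₕ²/nₕ with Wₕ = Nₕ/54628:
  Large: (18861/54628)²·(1−930/18861)·712.5/930 = 0.086824151
  Medium: (16402/54628)²·(1−2649/16402)·877/2649 = 0.025025415
  Small: (19365/54628)²·(1−2654/19365)·1130/2654 = 0.046170743
  → Var(ȳ_str) = 0.15802031.
Var(ȳ_srs) = (1 − 6233/54628)·1602/6233 = 0.22769347.
deff = 0.15802031 / 0.22769347 = 0.6940.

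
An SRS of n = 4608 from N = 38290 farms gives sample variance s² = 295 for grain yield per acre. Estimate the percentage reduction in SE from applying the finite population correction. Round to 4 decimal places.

6.2101

f = n/N = 4608/38290 = 0.12034474.
SE_no-fpc = √(s²/n) = 0.25301995; SE_fpc = √((1−f)s²/n) = 0.23730726.
Ratio = √(1−f) = 0.93789939. Reduction = 100·(1 − 0.93789939) = 6.2101%.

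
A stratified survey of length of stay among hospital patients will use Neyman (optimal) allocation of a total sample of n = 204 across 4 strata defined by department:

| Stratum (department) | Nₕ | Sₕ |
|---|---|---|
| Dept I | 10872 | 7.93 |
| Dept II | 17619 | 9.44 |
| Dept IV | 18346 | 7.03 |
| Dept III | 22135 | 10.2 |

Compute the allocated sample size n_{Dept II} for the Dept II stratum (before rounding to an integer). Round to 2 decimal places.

55.87

Neyman allocation: nₕ = n·NₕSₕ / Σⱼ NⱼSⱼ.
Σ NⱼSⱼ = 10872·7.93 + 17619·9.44 + 18346·7.03 + 22135·10.2 = 607287.7.
n_{Dept II} = 204·17619·9.44 / 607287.7 = 55.87.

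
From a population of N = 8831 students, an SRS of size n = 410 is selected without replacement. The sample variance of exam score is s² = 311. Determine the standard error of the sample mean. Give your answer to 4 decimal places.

0.8505

Under SRS without replacement, Var(ȳ) = (1 − f)·s²/n with f = n/N = 410/8831 = 0.04642736.
Var(ȳ) = (1 − 0.04642736)·311/410 = 0.95357264·0.75853659 = 0.72331974.
SE(ȳ) = √(0.72331974) = 0.8505.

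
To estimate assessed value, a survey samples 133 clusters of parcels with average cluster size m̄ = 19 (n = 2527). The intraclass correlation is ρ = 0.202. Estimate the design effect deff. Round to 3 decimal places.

deff = 1 + (19 − 1)·0.202 = 1 + 3.636 = 4.636.

4.636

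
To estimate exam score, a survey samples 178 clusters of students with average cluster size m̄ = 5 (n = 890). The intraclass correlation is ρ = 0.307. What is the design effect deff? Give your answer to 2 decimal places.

deff = 1 + (5 − 1)·0.307 = 1 + 1.228 = 2.228.

2.23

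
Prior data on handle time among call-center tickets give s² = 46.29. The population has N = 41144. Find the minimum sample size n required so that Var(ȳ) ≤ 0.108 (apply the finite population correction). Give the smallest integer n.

Without fpc, n₀ = s²/D = 46.29/0.108 = 428.6111.
With fpc, (1 − n/N)·s²/n ≤ D requires n ≥ n₀/(1 + n₀/N) = 428.6111/(1 + 428.6111/41144) = 424.1921.
Rounding up, n = 425.

425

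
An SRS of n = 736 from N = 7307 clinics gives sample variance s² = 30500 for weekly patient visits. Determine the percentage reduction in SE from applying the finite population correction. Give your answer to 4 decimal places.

f = n/N = 736/7307 = 0.10072533.
SE_no-fpc = √(s²/n) = 6.4374077; SE_fpc = √((1−f)s²/n) = 6.1045997.
Ratio = √(1−f) = 0.94830094. Reduction = 100·(1 − 0.94830094) = 5.1699%.

5.1699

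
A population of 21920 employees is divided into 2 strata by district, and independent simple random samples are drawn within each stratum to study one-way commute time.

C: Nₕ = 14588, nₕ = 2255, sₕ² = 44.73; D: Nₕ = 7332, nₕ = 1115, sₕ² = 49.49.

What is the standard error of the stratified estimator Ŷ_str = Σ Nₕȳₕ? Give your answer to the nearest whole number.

Var(Ŷ_str) = Σₕ Nₕ²(1 − fₕ)sₕ²/nₕ.
C: 14588²·(1 − 2255/14588)·44.73/2255 = 3.5687559 × 10^6.
D: 7332²·(1 − 1115/7332)·49.49/1115 = 2.023233 × 10^6.
Sum = 5.5919889 × 10^6.
SE = √(5.5919889 × 10^6) = 2365.

2365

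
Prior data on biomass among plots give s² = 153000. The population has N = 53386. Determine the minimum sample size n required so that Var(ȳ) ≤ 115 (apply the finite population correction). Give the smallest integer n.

Without fpc, n₀ = s²/D = 153000/115 = 1330.4348.
With fpc, (1 − n/N)·s²/n ≤ D requires n ≥ n₀/(1 + n₀/N) = 1330.4348/(1 + 1330.4348/53386) = 1298.0852.
Rounding up, n = 1299.

1299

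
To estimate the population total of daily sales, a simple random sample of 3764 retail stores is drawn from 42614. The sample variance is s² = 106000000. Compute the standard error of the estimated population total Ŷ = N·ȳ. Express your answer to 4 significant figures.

6.828 × 10^6

Var(Ŷ) = N²·Var(ȳ) = N²·(1 − n/N)·s²/n.
f = 3764/42614 = 0.08832778; Var(ȳ) = 0.91167222·106000000/3764 = 25674.085.
Var(Ŷ) = 42614² · 25674.085 = 4.6622932 × 10^13.
SE(Ŷ) = √(4.6622932 × 10^13) = 6.828 × 10^6.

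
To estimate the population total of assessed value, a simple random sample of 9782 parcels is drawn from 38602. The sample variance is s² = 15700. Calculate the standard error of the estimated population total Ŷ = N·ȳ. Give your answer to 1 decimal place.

Var(Ŷ) = N²·Var(ȳ) = N²·(1 − n/N)·s²/n.
f = 9782/38602 = 0.25340656; Var(ȳ) = 0.74659344·15700/9782 = 1.1982741.
Var(Ŷ) = 38602² · 1.1982741 = 1.7855655 × 10^9.
SE(Ŷ) = √(1.7855655 × 10^9) = 42256.0.

42256.0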